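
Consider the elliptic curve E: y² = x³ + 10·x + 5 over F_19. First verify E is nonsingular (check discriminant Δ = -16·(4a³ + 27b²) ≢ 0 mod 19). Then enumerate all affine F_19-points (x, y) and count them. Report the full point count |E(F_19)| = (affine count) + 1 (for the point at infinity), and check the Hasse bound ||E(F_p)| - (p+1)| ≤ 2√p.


Affine points = {(0, 9), (0, 10), (1, 4), (1, 15), (3, 9), (3, 10), (5, 3), (5, 16), (7, 0), (9, 8), (9, 11), (14, 1), (14, 18), (16, 9), (16, 10)}; affine count = 15; |E(F_19)| = 16.

Discriminant check: Δ ∝ 4a³ + 27b² = 4·10³ + 27·5² = 4·1000 + 27·25 ≡ 1 (mod 19). Nonzero ⇒ E is nonsingular.
For each x ∈ F_19, compute rhs = x³ + 10·x + 5 mod 19, then count y ∈ F_19 with y² ≡ rhs.
  x = 0: rhs = 5, matching y values: 9, 10 (2 points).
  x = 1: rhs = 16, matching y values: 4, 15 (2 points).
  x = 2: rhs = 14, matching y values: none (0 points).
  x = 3: rhs = 5, matching y values: 9, 10 (2 points).
  x = 4: rhs = 14, matching y values: none (0 points).
  x = 5: rhs = 9, matching y values: 3, 16 (2 points).
  x = 6: rhs = 15, matching y values: none (0 points).
  x = 7: rhs = 0, matching y values: 0 (1 points).
  x = 8: rhs = 8, matching y values: none (0 points).
  x = 9: rhs = 7, matching y values: 8, 11 (2 points).
  x = 10: rhs = 3, matching y values: none (0 points).
  x = 11: rhs = 2, matching y values: none (0 points).
  x = 12: rhs = 10, matching y values: none (0 points).
  x = 13: rhs = 14, matching y values: none (0 points).
  x = 14: rhs = 1, matching y values: 1, 18 (2 points).
  x = 15: rhs = 15, matching y values: none (0 points).
  x = 16: rhs = 5, matching y values: 9, 10 (2 points).
  x = 17: rhs = 15, matching y values: none (0 points).
  x = 18: rhs = 13, matching y values: none (0 points).
Total affine count: 15.
Full point count |E(F_19)| = 15 + 1 = 16.
Hasse bound: |16 − (19+1)| = |-4| = 4 ≤ 2√19 ≈ 8.7178 ✓.


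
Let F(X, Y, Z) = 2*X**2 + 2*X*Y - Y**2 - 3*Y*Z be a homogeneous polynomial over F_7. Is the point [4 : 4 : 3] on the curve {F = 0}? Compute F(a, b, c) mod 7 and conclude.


F(4,4,3) ≡ 5 (mod 7); P is NOT on the curve.

Evaluate F(4, 4, 3) term-by-term (mod 7).
  2*X**2 ↦ 2·16·1·1 = 32
  2*X*Y ↦ 2·4·4·1 = 32
  -Y**2 ↦ -1·1·16·1 = -16
  -3*Y*Z ↦ -3·1·4·3 = -36
Sum: F(4, 4, 3) = (32) + (32) + (-16) + (-36) = 12.
Reducing mod 7: 12 ≡ 5 (mod 7).
Since F(a, b, c) ≡ 5 ≠ 0 (mod 7), P does NOT lie on the curve.


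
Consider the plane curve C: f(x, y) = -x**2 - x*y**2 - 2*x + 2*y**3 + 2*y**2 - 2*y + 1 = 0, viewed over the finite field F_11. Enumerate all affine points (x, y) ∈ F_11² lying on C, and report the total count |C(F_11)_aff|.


Affine F_11-points: {(1, 3), (2, 8), (6, 7), (7, 4), (8, 4), (8, 5), (9, 5), (9, 7), (9, 8), (10, 3)}; count = 10.

For each of the 121 pairs (x, y) ∈ F_11², evaluate f(x, y) mod 11. Record the zeros.
  x = 0: [0↦1, 1↦3, 2↦10, 3↦1, 4↦10, 5↦5, 6↦9, 7↦1, 8↦4, 9↦8, 10↦3]  zeros at y ∈ ∅
  x = 1: [0↦9, 1↦10, 2↦3, 3↦0, 4↦2, 5↦10, 6↦3, 7↦4, 8↦3, 9↦1, 10↦10]  zeros at y ∈ {3}
  x = 2: [0↦4, 1↦4, 2↦5, 3↦8, 4↦3, 5↦2, 6↦6, 7↦5, 8↦0, 9↦3, 10↦4]  zeros at y ∈ {8}
  x = 3: [0↦8, 1↦7, 2↦5, 3↦3, 4↦2, 5↦3, 6↦7, 7↦4, 8↦6, 9↦3, 10↦7]  zeros at y ∈ ∅
  x = 4: [0↦10, 1↦8, 2↦3, 3↦7, 4↦10, 5↦2, 6↦6, 7↦1, 8↦10, 9↦1, 10↦8]  zeros at y ∈ ∅
  x = 5: [0↦10, 1↦7, 2↦10, 3↦9, 4↦5, 5↦10, 6↦3, 7↦7, 8↦1, 9↦8, 10↦7]  zeros at y ∈ ∅
  x = 6: [0↦8, 1↦4, 2↦4, 3↦9, 4↦9, 5↦5, 6↦9, 7↦0, 8↦1, 9↦2, 10↦4]  zeros at y ∈ {7}
  x = 7: [0↦4, 1↦10, 2↦7, 3↦7, 4↦0, 5↦9, 6↦2, 7↦2, 8↦10, 9↦5, 10↦10]  zeros at y ∈ {4}
  x = 8: [0↦9, 1↦3, 2↦8, 3↦3, 4↦0, 5↦0, 6↦4, 7↦2, 8↦6, 9↦6, 10↦3]  zeros at y ∈ {4, 5}
  x = 9: [0↦1, 1↦5, 2↦7, 3↦8, 4↦9, 5↦0, 6↦4, 7↦0, 8↦0, 9↦5, 10↦5]  zeros at y ∈ {5, 7, 8}
  x = 10: [0↦2, 1↦5, 2↦4, 3↦0, 4↦5, 5↦9, 6↦2, 7↦7, 8↦3, 9↦2, 10↦5]  zeros at y ∈ {3}
Collecting zeros: affine points = {(1, 3), (2, 8), (6, 7), (7, 4), (8, 4), (8, 5), (9, 5), (9, 7), (9, 8), (10, 3)}.
Total count |C(F_11)_aff| = 10.


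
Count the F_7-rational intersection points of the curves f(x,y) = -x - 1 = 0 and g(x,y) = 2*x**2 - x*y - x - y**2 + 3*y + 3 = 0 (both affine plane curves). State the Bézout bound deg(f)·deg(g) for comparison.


Common zeros: ∅; count = 0; Bézout bound = 2.

deg(f) = 1, deg(g) = 2, so Bézout bound = 2.
Scan x ∈ F_7. For each x, list the y ∈ F_7 with f(x, y) ≡ 0 and those with g(x, y) ≡ 0 (mod 7); the common zeros in that column are the intersection.
  x = 0: f ≡ 0 at y ∈ ∅; g ≡ 0 at y ∈ {5}; common: ∅.
  x = 1: f ≡ 0 at y ∈ ∅; g ≡ 0 at y ∈ ∅; common: ∅.
  x = 2: f ≡ 0 at y ∈ ∅; g ≡ 0 at y ∈ {2, 6}; common: ∅.
  x = 3: f ≡ 0 at y ∈ ∅; g ≡ 0 at y ∈ {2, 5}; common: ∅.
  x = 4: f ≡ 0 at y ∈ ∅; g ≡ 0 at y ∈ ∅; common: ∅.
  x = 5: f ≡ 0 at y ∈ ∅; g ≡ 0 at y ∈ {6}; common: ∅.
  x = 6: f ≡ 0 at y ∈ {0, 1, 2, 3, 4, 5, 6}; g ≡ 0 at y ∈ ∅; common: ∅.
Collecting: common zeros = ∅, so the count is 0.
Comparison with the Bézout bound: 0 ≤ 2 = deg(f)·deg(g), as expected for curves with no common component (the affine F_7-count falls short of the bound because intersections may lie at infinity, over extension fields, or carry multiplicity).


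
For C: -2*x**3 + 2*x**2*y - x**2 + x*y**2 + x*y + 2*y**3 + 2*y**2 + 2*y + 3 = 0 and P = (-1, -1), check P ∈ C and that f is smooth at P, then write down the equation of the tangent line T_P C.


Tangent line at P: 7*y + 7 = 0.

Step 1: f(-1, -1) = 0, so P lies on C.
Step 2: partial derivatives
  f_x(x, y) = -6*x**2 + 4*x*y - 2*x + y**2 + y, f_y(x, y) = 2*x**2 + 2*x*y + x + 6*y**2 + 4*y + 2.
  f_x(P) = 0, f_y(P) = 7 (gradient nonzero, so P is smooth).
Step 3: tangent line at P: 0·(x − -1) + 7·(y − -1) = 0.
Expanding: 7*y + 7 = 0.


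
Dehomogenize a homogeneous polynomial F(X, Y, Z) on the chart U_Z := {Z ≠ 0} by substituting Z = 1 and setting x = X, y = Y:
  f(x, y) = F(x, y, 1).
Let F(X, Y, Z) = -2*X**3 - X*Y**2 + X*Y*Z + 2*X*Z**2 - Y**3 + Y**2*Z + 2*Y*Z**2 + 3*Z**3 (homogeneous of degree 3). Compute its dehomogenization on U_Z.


f(x, y) = -2*x**3 - x*y**2 + x*y + 2*x - y**3 + y**2 + 2*y + 3

On U_Z we set Z = 1. Each monomial c·X^i·Y^j·Z^k in F becomes c·x^i·y^j·1^k = c·x^i·y^j.
Substituting Z = 1: F(X, Y, 1) = -2*x**3 - x*y**2 + x*y + 2*x - y**3 + y**2 + 2*y + 3.
Note: deg(f) ≤ deg(F) = 3; strict inequality happens when F is divisible by Z (lost terms).


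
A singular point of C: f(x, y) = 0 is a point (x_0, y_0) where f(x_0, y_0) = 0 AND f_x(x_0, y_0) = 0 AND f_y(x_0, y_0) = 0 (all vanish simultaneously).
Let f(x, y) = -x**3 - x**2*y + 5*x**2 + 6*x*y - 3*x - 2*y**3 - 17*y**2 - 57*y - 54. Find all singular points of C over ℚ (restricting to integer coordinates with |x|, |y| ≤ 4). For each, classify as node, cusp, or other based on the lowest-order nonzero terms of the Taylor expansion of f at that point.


Singular points: {(3, -3)}; classification: node.

Compute partial derivatives:
  f_x = -3*x**2 - 2*x*y + 10*x + 6*y - 3.
  f_y = -x**2 + 6*x - 6*y**2 - 34*y - 57.
Scan x_0 ∈ {−4, ..., 4}. For each x_0, f_y(x_0, y) is a polynomial in y; find its integer roots y ∈ {−4, ..., 4}, then test f_x and f at those candidates.
  x = -4: f_y(-4, y) = -6*y**2 - 34*y - 97; no integer root y with |y| ≤ 4.
  x = -3: f_y(-3, y) = -6*y**2 - 34*y - 84; no integer root y with |y| ≤ 4.
  x = -2: f_y(-2, y) = -6*y**2 - 34*y - 73; no integer root y with |y| ≤ 4.
  x = -1: f_y(-1, y) = -6*y**2 - 34*y - 64; no integer root y with |y| ≤ 4.
  x = 0: f_y(0, y) = -6*y**2 - 34*y - 57; no integer root y with |y| ≤ 4.
  x = 1: f_y(1, y) = -6*y**2 - 34*y - 52; no integer root y with |y| ≤ 4.
  x = 2: f_y(2, y) = -6*y**2 - 34*y - 49; no integer root y with |y| ≤ 4.
  x = 3: f_y(3, y) = -6*y**2 - 34*y - 48; vanishes at y ∈ {-3}. (3, -3): f_x = 0, f = 0 — SINGULAR.
  x = 4: f_y(4, y) = -6*y**2 - 34*y - 49; no integer root y with |y| ≤ 4.
Only singular point on the grid: (3, -3).
Classify: substitute x = 3 + u, y = -3 + v and expand: f = -u**3 - u**2*v - u**2 - 2*v**3 + v**2.
No constant or linear terms (consistent with a singular point). Quadratic part: -u**2 + v**2. Cubic part: -u**3 - u**2*v - 2*v**3.
The quadratic part v**2 - u**2 = (v − u)(v + u) splits into two distinct linear factors, so there are two distinct tangent lines y − -3 = ±(x − 3) — this is a node (ordinary double point).
Classification: node.


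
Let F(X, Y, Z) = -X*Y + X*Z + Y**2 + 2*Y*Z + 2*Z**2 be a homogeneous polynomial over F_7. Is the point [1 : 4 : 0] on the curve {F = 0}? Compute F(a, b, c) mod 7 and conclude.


F(1,4,0) ≡ 5 (mod 7); P is NOT on the curve.

Evaluate F(1, 4, 0) term-by-term (mod 7).
  -X*Y ↦ -1·1·4·1 = -4
  X*Z ↦ 1·1·1·0 = 0
  Y**2 ↦ 1·1·16·1 = 16
  2*Y*Z ↦ 2·1·4·0 = 0
  2*Z**2 ↦ 2·1·1·0 = 0
Sum: F(1, 4, 0) = (-4) + (0) + (16) + (0) + (0) = 12.
Reducing mod 7: 12 ≡ 5 (mod 7).
Since F(a, b, c) ≡ 5 ≠ 0 (mod 7), P does NOT lie on the curve.


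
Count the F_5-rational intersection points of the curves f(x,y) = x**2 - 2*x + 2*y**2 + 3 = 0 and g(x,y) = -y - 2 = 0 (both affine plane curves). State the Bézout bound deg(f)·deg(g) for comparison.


Common zeros: {(1, 3)}; count = 1; Bézout bound = 2.

deg(f) = 2, deg(g) = 1, so Bézout bound = 2.
Scan x ∈ F_5. For each x, list the y ∈ F_5 with f(x, y) ≡ 0 and those with g(x, y) ≡ 0 (mod 5); the common zeros in that column are the intersection.
  x = 0: f ≡ 0 at y ∈ {1, 4}; g ≡ 0 at y ∈ {3}; common: ∅.
  x = 1: f ≡ 0 at y ∈ {2, 3}; g ≡ 0 at y ∈ {3}; common: {3}.
  x = 2: f ≡ 0 at y ∈ {1, 4}; g ≡ 0 at y ∈ {3}; common: ∅.
  x = 3: f ≡ 0 at y ∈ ∅; g ≡ 0 at y ∈ {3}; common: ∅.
  x = 4: f ≡ 0 at y ∈ ∅; g ≡ 0 at y ∈ {3}; common: ∅.
Collecting: common zeros = {(1, 3)}, so the count is 1.
Comparison with the Bézout bound: 1 ≤ 2 = deg(f)·deg(g), as expected for curves with no common component (the affine F_5-count falls short of the bound because intersections may lie at infinity, over extension fields, or carry multiplicity).


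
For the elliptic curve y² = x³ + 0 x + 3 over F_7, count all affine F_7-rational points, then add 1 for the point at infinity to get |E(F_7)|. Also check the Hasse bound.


Affine points = {(1, 2), (1, 5), (2, 2), (2, 5), (3, 3), (3, 4), (4, 2), (4, 5), (5, 3), (5, 4), (6, 3), (6, 4)}; affine count = 12; |E(F_7)| = 13.

Discriminant check: Δ ∝ 4a³ + 27b² = 4·0³ + 27·3² = 4·0 + 27·9 ≡ 5 (mod 7). Nonzero ⇒ E is nonsingular.
For each x ∈ F_7, compute rhs = x³ + 0·x + 3 mod 7, then count y ∈ F_7 with y² ≡ rhs.
  x = 0: rhs = 3, matching y values: none (0 points).
  x = 1: rhs = 4, matching y values: 2, 5 (2 points).
  x = 2: rhs = 4, matching y values: 2, 5 (2 points).
  x = 3: rhs = 2, matching y values: 3, 4 (2 points).
  x = 4: rhs = 4, matching y values: 2, 5 (2 points).
  x = 5: rhs = 2, matching y values: 3, 4 (2 points).
  x = 6: rhs = 2, matching y values: 3, 4 (2 points).
Total affine count: 12.
Full point count |E(F_7)| = 12 + 1 = 13.
Hasse bound: |13 − (7+1)| = |5| = 5 ≤ 2√7 ≈ 5.2915 ✓.


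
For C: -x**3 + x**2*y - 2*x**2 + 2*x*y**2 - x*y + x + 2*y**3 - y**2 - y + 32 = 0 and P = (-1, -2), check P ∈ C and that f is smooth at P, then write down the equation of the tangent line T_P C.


Tangent line at P: 16*x + 37*y + 90 = 0.

Step 1: f(-1, -2) = 0, so P lies on C.
Step 2: partial derivatives
  f_x(x, y) = -3*x**2 + 2*x*y - 4*x + 2*y**2 - y + 1, f_y(x, y) = x**2 + 4*x*y - x + 6*y**2 - 2*y - 1.
  f_x(P) = 16, f_y(P) = 37 (gradient nonzero, so P is smooth).
Step 3: tangent line at P: 16·(x − -1) + 37·(y − -2) = 0.
Expanding: 16*x + 37*y + 90 = 0.


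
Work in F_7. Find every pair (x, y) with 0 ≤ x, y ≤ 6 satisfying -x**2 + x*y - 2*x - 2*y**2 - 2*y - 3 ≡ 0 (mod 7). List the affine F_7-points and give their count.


Affine F_7-points: {(0, 1), (0, 5), (1, 4), (1, 6), (3, 5), (3, 6), (6, 1)}; count = 7.

For each of the 49 pairs (x, y) ∈ F_7², evaluate f(x, y) mod 7. Record the zeros.
  x = 0: [0↦4, 1↦0, 2↦6, 3↦1, 4↦6, 5↦0, 6↦4]  zeros at y ∈ {1, 5}
  x = 1: [0↦1, 1↦5, 2↦5, 3↦1, 4↦0, 5↦2, 6↦0]  zeros at y ∈ {4, 6}
  x = 2: [0↦3, 1↦1, 2↦2, 3↦6, 4↦6, 5↦2, 6↦1]  zeros at y ∈ ∅
  x = 3: [0↦3, 1↦2, 2↦4, 3↦2, 4↦3, 5↦0, 6↦0]  zeros at y ∈ {5, 6}
  x = 4: [0↦1, 1↦1, 2↦4, 3↦3, 4↦5, 5↦3, 6↦4]  zeros at y ∈ ∅
  x = 5: [0↦4, 1↦5, 2↦2, 3↦2, 4↦5, 5↦4, 6↦6]  zeros at y ∈ ∅
  x = 6: [0↦5, 1↦0, 2↦5, 3↦6, 4↦3, 5↦3, 6↦6]  zeros at y ∈ {1}
Collecting zeros: affine points = {(0, 1), (0, 5), (1, 4), (1, 6), (3, 5), (3, 6), (6, 1)}.
Total count |C(F_7)_aff| = 7.


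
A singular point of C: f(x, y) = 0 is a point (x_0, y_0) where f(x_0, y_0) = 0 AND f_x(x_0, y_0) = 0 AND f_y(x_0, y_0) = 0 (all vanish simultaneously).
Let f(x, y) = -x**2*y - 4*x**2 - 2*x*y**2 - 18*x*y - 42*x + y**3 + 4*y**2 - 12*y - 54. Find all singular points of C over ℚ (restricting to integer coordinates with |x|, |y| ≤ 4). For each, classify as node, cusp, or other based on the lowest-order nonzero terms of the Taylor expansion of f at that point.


Singular points: {(-3, -3)}; classification: node.

Compute partial derivatives:
  f_x = -2*x*y - 8*x - 2*y**2 - 18*y - 42.
  f_y = -x**2 - 4*x*y - 18*x + 3*y**2 + 8*y - 12.
Scan x_0 ∈ {−4, ..., 4}. For each x_0, f_y(x_0, y) is a polynomial in y; find its integer roots y ∈ {−4, ..., 4}, then test f_x and f at those candidates.
  x = -4: f_y(-4, y) = 3*y**2 + 24*y + 44; no integer root y with |y| ≤ 4.
  x = -3: f_y(-3, y) = 3*y**2 + 20*y + 33; vanishes at y ∈ {-3}. (-3, -3): f_x = 0, f = 0 — SINGULAR.
  x = -2: f_y(-2, y) = 3*y**2 + 16*y + 20; vanishes at y ∈ {-2}. (-2, -2): f_x = -6 ≠ 0.
  x = -1: f_y(-1, y) = 3*y**2 + 12*y + 5; no integer root y with |y| ≤ 4.
  x = 0: f_y(0, y) = 3*y**2 + 8*y - 12; no integer root y with |y| ≤ 4.
  x = 1: f_y(1, y) = 3*y**2 + 4*y - 31; no integer root y with |y| ≤ 4.
  x = 2: f_y(2, y) = 3*y**2 - 52; no integer root y with |y| ≤ 4.
  x = 3: f_y(3, y) = 3*y**2 - 4*y - 75; no integer root y with |y| ≤ 4.
  x = 4: f_y(4, y) = 3*y**2 - 8*y - 100; no integer root y with |y| ≤ 4.
Only singular point on the grid: (-3, -3).
Classify: substitute x = -3 + u, y = -3 + v and expand: f = -u**2*v - u**2 - 2*u*v**2 + v**3 + v**2.
No constant or linear terms (consistent with a singular point). Quadratic part: -u**2 + v**2. Cubic part: -u**2*v - 2*u*v**2 + v**3.
The quadratic part v**2 - u**2 = (v − u)(v + u) splits into two distinct linear factors, so there are two distinct tangent lines y − -3 = ±(x − -3) — this is a node (ordinary double point).
Classification: node.


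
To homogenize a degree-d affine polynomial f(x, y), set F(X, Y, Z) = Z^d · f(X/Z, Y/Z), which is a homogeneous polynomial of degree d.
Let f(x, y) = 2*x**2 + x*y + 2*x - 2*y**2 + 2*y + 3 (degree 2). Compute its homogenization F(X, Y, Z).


F(X, Y, Z) = 2*X**2 + X*Y + 2*X*Z - 2*Y**2 + 2*Y*Z + 3*Z**2

deg(f) = 2.
Substitute x = X/Z, y = Y/Z into f, then multiply by Z^2.
  monomial 2·x^2·y^0 ↦ 2·X^2·Y^0·Z^0.
  monomial 1·x^1·y^1 ↦ 1·X^1·Y^1·Z^0.
  monomial 2·x^1·y^0 ↦ 2·X^1·Y^0·Z^1.
  monomial -2·x^0·y^2 ↦ -2·X^0·Y^2·Z^0.
  monomial 2·x^0·y^1 ↦ 2·X^0·Y^1·Z^1.
  monomial 3·x^0·y^0 ↦ 3·X^0·Y^0·Z^2.
Collecting: F(X, Y, Z) = 2*X**2 + X*Y + 2*X*Z - 2*Y**2 + 2*Y*Z + 3*Z**2.


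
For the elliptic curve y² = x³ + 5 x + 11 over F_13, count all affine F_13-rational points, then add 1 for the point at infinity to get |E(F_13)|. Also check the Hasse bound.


Affine points = {(1, 2), (1, 11), (2, 4), (2, 9), (3, 1), (3, 12), (4, 2), (4, 11), (6, 6), (6, 7), (7, 5), (7, 8), (8, 2), (8, 11)}; affine count = 14; |E(F_13)| = 15.

Discriminant check: Δ ∝ 4a³ + 27b² = 4·5³ + 27·11² = 4·125 + 27·121 ≡ 10 (mod 13). Nonzero ⇒ E is nonsingular.
For each x ∈ F_13, compute rhs = x³ + 5·x + 11 mod 13, then count y ∈ F_13 with y² ≡ rhs.
  x = 0: rhs = 11, matching y values: none (0 points).
  x = 1: rhs = 4, matching y values: 2, 11 (2 points).
  x = 2: rhs = 3, matching y values: 4, 9 (2 points).
  x = 3: rhs = 1, matching y values: 1, 12 (2 points).
  x = 4: rhs = 4, matching y values: 2, 11 (2 points).
  x = 5: rhs = 5, matching y values: none (0 points).
  x = 6: rhs = 10, matching y values: 6, 7 (2 points).
  x = 7: rhs = 12, matching y values: 5, 8 (2 points).
  x = 8: rhs = 4, matching y values: 2, 11 (2 points).
  x = 9: rhs = 5, matching y values: none (0 points).
  x = 10: rhs = 8, matching y values: none (0 points).
  x = 11: rhs = 6, matching y values: none (0 points).
  x = 12: rhs = 5, matching y values: none (0 points).
Total affine count: 14.
Full point count |E(F_13)| = 14 + 1 = 15.
Hasse bound: |15 − (13+1)| = |1| = 1 ≤ 2√13 ≈ 7.2111 ✓.


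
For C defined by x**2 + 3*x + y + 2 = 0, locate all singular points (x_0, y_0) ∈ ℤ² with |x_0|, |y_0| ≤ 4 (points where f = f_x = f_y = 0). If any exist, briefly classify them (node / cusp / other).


No singular points in the scanned grid; C is smooth there.

Compute partial derivatives:
  f_x = 2*x + 3.
  f_y = 1.
f_y = 1 is a nonzero constant, so f_y never vanishes: no point (x, y) can satisfy f = f_x = f_y = 0. In particular no (x, y) ∈ {−4, ..., 4}² is singular; the curve is smooth.


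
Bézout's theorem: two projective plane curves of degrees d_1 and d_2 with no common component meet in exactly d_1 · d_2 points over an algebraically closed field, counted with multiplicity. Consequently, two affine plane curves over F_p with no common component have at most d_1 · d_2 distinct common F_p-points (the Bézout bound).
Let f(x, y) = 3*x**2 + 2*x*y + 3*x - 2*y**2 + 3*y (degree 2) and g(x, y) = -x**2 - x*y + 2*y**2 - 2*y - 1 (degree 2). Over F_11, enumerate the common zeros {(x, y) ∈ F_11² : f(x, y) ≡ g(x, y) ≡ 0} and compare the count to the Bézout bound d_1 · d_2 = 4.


Common zeros: {(5, 4)}; count = 1; Bézout bound = 4.

deg(f) = 2, deg(g) = 2, so Bézout bound = 4.
Scan x ∈ F_11. For each x, list the y ∈ F_11 with f(x, y) ≡ 0 and those with g(x, y) ≡ 0 (mod 11); the common zeros in that column are the intersection.
  x = 0: f ≡ 0 at y ∈ {0, 7}; g ≡ 0 at y ∈ {3, 9}; common: ∅.
  x = 1: f ≡ 0 at y ∈ ∅; g ≡ 0 at y ∈ {2, 5}; common: ∅.
  x = 2: f ≡ 0 at y ∈ ∅; g ≡ 0 at y ∈ {4, 9}; common: ∅.
  x = 3: f ≡ 0 at y ∈ ∅; g ≡ 0 at y ∈ ∅; common: ∅.
  x = 4: f ≡ 0 at y ∈ ∅; g ≡ 0 at y ∈ ∅; common: ∅.
  x = 5: f ≡ 0 at y ∈ {4, 8}; g ≡ 0 at y ∈ {4, 5}; common: {4}.
  x = 6: f ≡ 0 at y ∈ {4, 9}; g ≡ 0 at y ∈ ∅; common: ∅.
  x = 7: f ≡ 0 at y ∈ {6, 8}; g ≡ 0 at y ∈ ∅; common: ∅.
  x = 8: f ≡ 0 at y ∈ ∅; g ≡ 0 at y ∈ {2, 3}; common: ∅.
  x = 9: f ≡ 0 at y ∈ {7, 9}; g ≡ 0 at y ∈ ∅; common: ∅.
  x = 10: f ≡ 0 at y ∈ {0, 6}; g ≡ 0 at y ∈ ∅; common: ∅.
Collecting: common zeros = {(5, 4)}, so the count is 1.
Comparison with the Bézout bound: 1 ≤ 4 = deg(f)·deg(g), as expected for curves with no common component (the affine F_11-count falls short of the bound because intersections may lie at infinity, over extension fields, or carry multiplicity).


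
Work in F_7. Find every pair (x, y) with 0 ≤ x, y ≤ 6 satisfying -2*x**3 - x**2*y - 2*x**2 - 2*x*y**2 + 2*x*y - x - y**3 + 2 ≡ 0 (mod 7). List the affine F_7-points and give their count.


Affine F_7-points: {(3, 4), (4, 6), (5, 1)}; count = 3.

For each of the 49 pairs (x, y) ∈ F_7², evaluate f(x, y) mod 7. Record the zeros.
  x = 0: [0↦2, 1↦1, 2↦1, 3↦3, 4↦1, 5↦3, 6↦3]  zeros at y ∈ ∅
  x = 1: [0↦4, 1↦2, 2↦4, 3↦4, 4↦3, 5↦2, 6↦2]  zeros at y ∈ ∅
  x = 2: [0↦4, 1↦6, 2↦1, 3↦4, 4↦2, 5↦3, 6↦1]  zeros at y ∈ ∅
  x = 3: [0↦4, 1↦1, 2↦1, 3↦5, 4↦0, 5↦1, 6↦2]  zeros at y ∈ {4}
  x = 4: [0↦6, 1↦3, 2↦6, 3↦2, 4↦6, 5↦5, 6↦0]  zeros at y ∈ {6}
  x = 5: [0↦5, 1↦0, 2↦4, 3↦4, 4↦1, 5↦3, 6↦4]  zeros at y ∈ {1}
  x = 6: [0↦3, 1↦1, 2↦4, 3↦6, 4↦1, 5↦4, 6↦2]  zeros at y ∈ ∅
Collecting zeros: affine points = {(3, 4), (4, 6), (5, 1)}.
Total count |C(F_7)_aff| = 3.


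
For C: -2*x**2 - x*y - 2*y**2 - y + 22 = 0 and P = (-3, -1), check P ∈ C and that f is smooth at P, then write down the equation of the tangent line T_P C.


Tangent line at P: 13*x + 6*y + 45 = 0.

Step 1: f(-3, -1) = 0, so P lies on C.
Step 2: partial derivatives
  f_x(x, y) = -4*x - y, f_y(x, y) = -x - 4*y - 1.
  f_x(P) = 13, f_y(P) = 6 (gradient nonzero, so P is smooth).
Step 3: tangent line at P: 13·(x − -3) + 6·(y − -1) = 0.
Expanding: 13*x + 6*y + 45 = 0.


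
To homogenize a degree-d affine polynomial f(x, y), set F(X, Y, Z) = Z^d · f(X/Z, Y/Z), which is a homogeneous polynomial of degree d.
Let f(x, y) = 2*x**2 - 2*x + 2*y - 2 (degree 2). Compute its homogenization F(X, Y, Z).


F(X, Y, Z) = 2*X**2 - 2*X*Z + 2*Y*Z - 2*Z**2

deg(f) = 2.
Substitute x = X/Z, y = Y/Z into f, then multiply by Z^2.
  monomial 2·x^2·y^0 ↦ 2·X^2·Y^0·Z^0.
  monomial -2·x^1·y^0 ↦ -2·X^1·Y^0·Z^1.
  monomial 2·x^0·y^1 ↦ 2·X^0·Y^1·Z^1.
  monomial -2·x^0·y^0 ↦ -2·X^0·Y^0·Z^2.
Collecting: F(X, Y, Z) = 2*X**2 - 2*X*Z + 2*Y*Z - 2*Z**2.


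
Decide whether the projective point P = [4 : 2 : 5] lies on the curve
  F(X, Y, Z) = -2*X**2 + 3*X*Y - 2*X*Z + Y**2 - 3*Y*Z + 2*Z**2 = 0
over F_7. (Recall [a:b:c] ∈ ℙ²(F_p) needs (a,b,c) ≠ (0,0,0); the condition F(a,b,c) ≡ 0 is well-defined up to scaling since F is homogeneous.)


F(4,2,5) ≡ 4 (mod 7); P is NOT on the curve.

Evaluate F(4, 2, 5) term-by-term (mod 7).
  -2*X**2 ↦ -2·16·1·1 = -32
  3*X*Y ↦ 3·4·2·1 = 24
  -2*X*Z ↦ -2·4·1·5 = -40
  Y**2 ↦ 1·1·4·1 = 4
  -3*Y*Z ↦ -3·1·2·5 = -30
  2*Z**2 ↦ 2·1·1·25 = 50
Sum: F(4, 2, 5) = (-32) + (24) + (-40) + (4) + (-30) + (50) = -24.
Reducing mod 7: -24 ≡ 4 (mod 7).
Since F(a, b, c) ≡ 4 ≠ 0 (mod 7), P does NOT lie on the curve.


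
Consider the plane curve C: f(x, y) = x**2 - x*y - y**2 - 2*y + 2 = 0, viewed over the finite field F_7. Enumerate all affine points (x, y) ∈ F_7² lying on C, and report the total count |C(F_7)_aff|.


Affine F_7-points: {(1, 2)}; count = 1.

For each of the 49 pairs (x, y) ∈ F_7², evaluate f(x, y) mod 7. Record the zeros.
  x = 0: [0↦2, 1↦6, 2↦1, 3↦1, 4↦6, 5↦2, 6↦3]  zeros at y ∈ ∅
  x = 1: [0↦3, 1↦6, 2↦0, 3↦6, 4↦3, 5↦5, 6↦5]  zeros at y ∈ {2}
  x = 2: [0↦6, 1↦1, 2↦1, 3↦6, 4↦2, 5↦3, 6↦2]  zeros at y ∈ ∅
  x = 3: [0↦4, 1↦5, 2↦4, 3↦1, 4↦3, 5↦3, 6↦1]  zeros at y ∈ ∅
  x = 4: [0↦4, 1↦4, 2↦2, 3↦5, 4↦6, 5↦5, 6↦2]  zeros at y ∈ ∅
  x = 5: [0↦6, 1↦5, 2↦2, 3↦4, 4↦4, 5↦2, 6↦5]  zeros at y ∈ ∅
  x = 6: [0↦3, 1↦1, 2↦4, 3↦5, 4↦4, 5↦1, 6↦3]  zeros at y ∈ ∅
Collecting zeros: affine points = {(1, 2)}.
Total count |C(F_7)_aff| = 1.


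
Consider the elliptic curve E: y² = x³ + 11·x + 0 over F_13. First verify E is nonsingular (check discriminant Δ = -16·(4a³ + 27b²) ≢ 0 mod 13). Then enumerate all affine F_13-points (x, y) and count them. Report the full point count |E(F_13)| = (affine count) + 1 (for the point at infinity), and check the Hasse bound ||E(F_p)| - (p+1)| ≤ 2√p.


Affine points = {(0, 0), (1, 5), (1, 8), (2, 2), (2, 11), (4, 2), (4, 11), (6, 3), (6, 10), (7, 2), (7, 11), (9, 3), (9, 10), (11, 3), (11, 10), (12, 1), (12, 12)}; affine count = 17; |E(F_13)| = 18.

Discriminant check: Δ ∝ 4a³ + 27b² = 4·11³ + 27·0² = 4·1331 + 27·0 ≡ 7 (mod 13). Nonzero ⇒ E is nonsingular.
For each x ∈ F_13, compute rhs = x³ + 11·x + 0 mod 13, then count y ∈ F_13 with y² ≡ rhs.
  x = 0: rhs = 0, matching y values: 0 (1 points).
  x = 1: rhs = 12, matching y values: 5, 8 (2 points).
  x = 2: rhs = 4, matching y values: 2, 11 (2 points).
  x = 3: rhs = 8, matching y values: none (0 points).
  x = 4: rhs = 4, matching y values: 2, 11 (2 points).
  x = 5: rhs = 11, matching y values: none (0 points).
  x = 6: rhs = 9, matching y values: 3, 10 (2 points).
  x = 7: rhs = 4, matching y values: 2, 11 (2 points).
  x = 8: rhs = 2, matching y values: none (0 points).
  x = 9: rhs = 9, matching y values: 3, 10 (2 points).
  x = 10: rhs = 5, matching y values: none (0 points).
  x = 11: rhs = 9, matching y values: 3, 10 (2 points).
  x = 12: rhs = 1, matching y values: 1, 12 (2 points).
Total affine count: 17.
Full point count |E(F_13)| = 17 + 1 = 18.
Hasse bound: |18 − (13+1)| = |4| = 4 ≤ 2√13 ≈ 7.2111 ✓.


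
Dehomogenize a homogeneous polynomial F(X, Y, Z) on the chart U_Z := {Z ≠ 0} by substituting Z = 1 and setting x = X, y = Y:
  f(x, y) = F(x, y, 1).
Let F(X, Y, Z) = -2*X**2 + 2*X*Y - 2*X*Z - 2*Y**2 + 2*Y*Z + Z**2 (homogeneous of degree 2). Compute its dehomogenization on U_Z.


f(x, y) = -2*x**2 + 2*x*y - 2*x - 2*y**2 + 2*y + 1

On U_Z we set Z = 1. Each monomial c·X^i·Y^j·Z^k in F becomes c·x^i·y^j·1^k = c·x^i·y^j.
Substituting Z = 1: F(X, Y, 1) = -2*x**2 + 2*x*y - 2*x - 2*y**2 + 2*y + 1.
Note: deg(f) ≤ deg(F) = 2; strict inequality happens when F is divisible by Z (lost terms).


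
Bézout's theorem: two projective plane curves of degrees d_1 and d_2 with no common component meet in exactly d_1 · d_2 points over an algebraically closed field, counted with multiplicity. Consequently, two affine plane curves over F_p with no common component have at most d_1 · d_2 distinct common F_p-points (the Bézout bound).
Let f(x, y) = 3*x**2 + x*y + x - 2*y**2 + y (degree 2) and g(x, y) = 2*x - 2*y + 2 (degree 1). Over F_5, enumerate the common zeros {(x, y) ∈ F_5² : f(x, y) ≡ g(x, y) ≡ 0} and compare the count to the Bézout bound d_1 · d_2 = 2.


Common zeros: {(1, 2), (2, 3)}; count = 2; Bézout bound = 2.

deg(f) = 2, deg(g) = 1, so Bézout bound = 2.
Scan x ∈ F_5. For each x, list the y ∈ F_5 with f(x, y) ≡ 0 and those with g(x, y) ≡ 0 (mod 5); the common zeros in that column are the intersection.
  x = 0: f ≡ 0 at y ∈ {0, 3}; g ≡ 0 at y ∈ {1}; common: ∅.
  x = 1: f ≡ 0 at y ∈ {2, 4}; g ≡ 0 at y ∈ {2}; common: {2}.
  x = 2: f ≡ 0 at y ∈ {1, 3}; g ≡ 0 at y ∈ {3}; common: {3}.
  x = 3: f ≡ 0 at y ∈ {0, 2}; g ≡ 0 at y ∈ {4}; common: ∅.
  x = 4: f ≡ 0 at y ∈ {1, 4}; g ≡ 0 at y ∈ {0}; common: ∅.
Collecting: common zeros = {(1, 2), (2, 3)}, so the count is 2.
Comparison with the Bézout bound: 2 ≤ 2 = deg(f)·deg(g), as expected for curves with no common component (the bound is attained).


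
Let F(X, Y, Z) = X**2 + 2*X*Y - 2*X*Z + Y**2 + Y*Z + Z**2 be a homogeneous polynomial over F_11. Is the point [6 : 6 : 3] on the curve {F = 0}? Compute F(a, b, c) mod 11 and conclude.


F(6,6,3) ≡ 3 (mod 11); P is NOT on the curve.

Evaluate F(6, 6, 3) term-by-term (mod 11).
  X**2 ↦ 1·36·1·1 = 36
  2*X*Y ↦ 2·6·6·1 = 72
  -2*X*Z ↦ -2·6·1·3 = -36
  Y**2 ↦ 1·1·36·1 = 36
  Y*Z ↦ 1·1·6·3 = 18
  Z**2 ↦ 1·1·1·9 = 9
Sum: F(6, 6, 3) = (36) + (72) + (-36) + (36) + (18) + (9) = 135.
Reducing mod 11: 135 ≡ 3 (mod 11).
Since F(a, b, c) ≡ 3 ≠ 0 (mod 11), P does NOT lie on the curve.


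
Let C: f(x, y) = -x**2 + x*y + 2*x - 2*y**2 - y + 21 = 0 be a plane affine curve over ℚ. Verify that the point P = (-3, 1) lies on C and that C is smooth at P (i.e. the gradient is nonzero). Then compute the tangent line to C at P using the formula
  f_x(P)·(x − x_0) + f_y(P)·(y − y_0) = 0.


Tangent line at P: 9*x - 8*y + 35 = 0.

Step 1: f(-3, 1) = 0, so P lies on C.
Step 2: partial derivatives
  f_x(x, y) = -2*x + y + 2, f_y(x, y) = x - 4*y - 1.
  f_x(P) = 9, f_y(P) = -8 (gradient nonzero, so P is smooth).
Step 3: tangent line at P: 9·(x − -3) + -8·(y − 1) = 0.
Expanding: 9*x - 8*y + 35 = 0.


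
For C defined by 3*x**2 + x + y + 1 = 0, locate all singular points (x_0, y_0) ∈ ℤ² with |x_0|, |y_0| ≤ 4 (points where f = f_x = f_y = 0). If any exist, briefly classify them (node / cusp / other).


No singular points in the scanned grid; C is smooth there.

Compute partial derivatives:
  f_x = 6*x + 1.
  f_y = 1.
f_y = 1 is a nonzero constant, so f_y never vanishes: no point (x, y) can satisfy f = f_x = f_y = 0. In particular no (x, y) ∈ {−4, ..., 4}² is singular; the curve is smooth.


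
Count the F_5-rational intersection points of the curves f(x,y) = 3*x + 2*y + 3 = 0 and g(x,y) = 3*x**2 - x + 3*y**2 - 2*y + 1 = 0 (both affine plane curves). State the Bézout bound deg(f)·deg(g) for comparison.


Common zeros: {(3, 4), (4, 0)}; count = 2; Bézout bound = 2.

deg(f) = 1, deg(g) = 2, so Bézout bound = 2.
Scan x ∈ F_5. For each x, list the y ∈ F_5 with f(x, y) ≡ 0 and those with g(x, y) ≡ 0 (mod 5); the common zeros in that column are the intersection.
  x = 0: f ≡ 0 at y ∈ {1}; g ≡ 0 at y ∈ ∅; common: ∅.
  x = 1: f ≡ 0 at y ∈ {2}; g ≡ 0 at y ∈ ∅; common: ∅.
  x = 2: f ≡ 0 at y ∈ {3}; g ≡ 0 at y ∈ ∅; common: ∅.
  x = 3: f ≡ 0 at y ∈ {4}; g ≡ 0 at y ∈ {0, 4}; common: {4}.
  x = 4: f ≡ 0 at y ∈ {0}; g ≡ 0 at y ∈ {0, 4}; common: {0}.
Collecting: common zeros = {(3, 4), (4, 0)}, so the count is 2.
Comparison with the Bézout bound: 2 ≤ 2 = deg(f)·deg(g), as expected for curves with no common component (the bound is attained).


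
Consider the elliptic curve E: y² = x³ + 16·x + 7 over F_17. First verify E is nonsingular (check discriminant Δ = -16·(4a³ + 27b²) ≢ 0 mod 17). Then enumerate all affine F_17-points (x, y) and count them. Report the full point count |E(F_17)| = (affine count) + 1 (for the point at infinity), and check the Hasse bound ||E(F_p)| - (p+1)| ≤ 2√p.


Affine points = {(2, 8), (2, 9), (4, 4), (4, 13), (5, 5), (5, 12), (6, 8), (6, 9), (8, 1), (8, 16), (9, 8), (9, 9), (11, 1), (11, 16), (13, 7), (13, 10), (14, 0), (15, 1), (15, 16)}; affine count = 19; |E(F_17)| = 20.

Discriminant check: Δ ∝ 4a³ + 27b² = 4·16³ + 27·7² = 4·4096 + 27·49 ≡ 10 (mod 17). Nonzero ⇒ E is nonsingular.
For each x ∈ F_17, compute rhs = x³ + 16·x + 7 mod 17, then count y ∈ F_17 with y² ≡ rhs.
  x = 0: rhs = 7, matching y values: none (0 points).
  x = 1: rhs = 7, matching y values: none (0 points).
  x = 2: rhs = 13, matching y values: 8, 9 (2 points).
  x = 3: rhs = 14, matching y values: none (0 points).
  x = 4: rhs = 16, matching y values: 4, 13 (2 points).
  x = 5: rhs = 8, matching y values: 5, 12 (2 points).
  x = 6: rhs = 13, matching y values: 8, 9 (2 points).
  x = 7: rhs = 3, matching y values: none (0 points).
  x = 8: rhs = 1, matching y values: 1, 16 (2 points).
  x = 9: rhs = 13, matching y values: 8, 9 (2 points).
  x = 10: rhs = 11, matching y values: none (0 points).
  x = 11: rhs = 1, matching y values: 1, 16 (2 points).
  x = 12: rhs = 6, matching y values: none (0 points).
  x = 13: rhs = 15, matching y values: 7, 10 (2 points).
  x = 14: rhs = 0, matching y values: 0 (1 points).
  x = 15: rhs = 1, matching y values: 1, 16 (2 points).
  x = 16: rhs = 7, matching y values: none (0 points).
Total affine count: 19.
Full point count |E(F_17)| = 19 + 1 = 20.
Hasse bound: |20 − (17+1)| = |2| = 2 ≤ 2√17 ≈ 8.2462 ✓.


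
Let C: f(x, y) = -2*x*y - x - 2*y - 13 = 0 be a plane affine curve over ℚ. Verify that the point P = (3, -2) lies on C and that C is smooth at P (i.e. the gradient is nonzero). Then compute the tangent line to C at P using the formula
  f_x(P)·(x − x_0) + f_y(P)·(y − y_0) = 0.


Tangent line at P: 3*x - 8*y - 25 = 0.

Step 1: f(3, -2) = 0, so P lies on C.
Step 2: partial derivatives
  f_x(x, y) = -2*y - 1, f_y(x, y) = -2*x - 2.
  f_x(P) = 3, f_y(P) = -8 (gradient nonzero, so P is smooth).
Step 3: tangent line at P: 3·(x − 3) + -8·(y − -2) = 0.
Expanding: 3*x - 8*y - 25 = 0.


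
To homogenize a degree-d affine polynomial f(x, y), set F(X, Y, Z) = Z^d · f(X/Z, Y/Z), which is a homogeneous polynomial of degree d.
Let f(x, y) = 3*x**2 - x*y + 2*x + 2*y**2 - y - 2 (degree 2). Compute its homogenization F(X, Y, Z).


F(X, Y, Z) = 3*X**2 - X*Y + 2*X*Z + 2*Y**2 - Y*Z - 2*Z**2

deg(f) = 2.
Substitute x = X/Z, y = Y/Z into f, then multiply by Z^2.
  monomial 3·x^2·y^0 ↦ 3·X^2·Y^0·Z^0.
  monomial -1·x^1·y^1 ↦ -1·X^1·Y^1·Z^0.
  monomial 2·x^1·y^0 ↦ 2·X^1·Y^0·Z^1.
  monomial 2·x^0·y^2 ↦ 2·X^0·Y^2·Z^0.
  monomial -1·x^0·y^1 ↦ -1·X^0·Y^1·Z^1.
  monomial -2·x^0·y^0 ↦ -2·X^0·Y^0·Z^2.
Collecting: F(X, Y, Z) = 3*X**2 - X*Y + 2*X*Z + 2*Y**2 - Y*Z - 2*Z**2.


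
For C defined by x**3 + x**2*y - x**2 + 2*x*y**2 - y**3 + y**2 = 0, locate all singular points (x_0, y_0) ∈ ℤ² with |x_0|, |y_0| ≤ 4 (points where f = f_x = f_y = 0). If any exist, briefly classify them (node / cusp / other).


Singular points: {(0, 0)}; classification: node.

Compute partial derivatives:
  f_x = 3*x**2 + 2*x*y - 2*x + 2*y**2.
  f_y = x**2 + 4*x*y - 3*y**2 + 2*y.
Scan x_0 ∈ {−4, ..., 4}. For each x_0, f_y(x_0, y) is a polynomial in y; find its integer roots y ∈ {−4, ..., 4}, then test f_x and f at those candidates.
  x = -4: f_y(-4, y) = -3*y**2 - 14*y + 16; no integer root y with |y| ≤ 4.
  x = -3: f_y(-3, y) = -3*y**2 - 10*y + 9; no integer root y with |y| ≤ 4.
  x = -2: f_y(-2, y) = -3*y**2 - 6*y + 4; no integer root y with |y| ≤ 4.
  x = -1: f_y(-1, y) = -3*y**2 - 2*y + 1; vanishes at y ∈ {-1}. (-1, -1): f_x = 9 ≠ 0.
  x = 0: f_y(0, y) = -3*y**2 + 2*y; vanishes at y ∈ {0}. (0, 0): f_x = 0, f = 0 — SINGULAR.
  x = 1: f_y(1, y) = -3*y**2 + 6*y + 1; no integer root y with |y| ≤ 4.
  x = 2: f_y(2, y) = -3*y**2 + 10*y + 4; no integer root y with |y| ≤ 4.
  x = 3: f_y(3, y) = -3*y**2 + 14*y + 9; no integer root y with |y| ≤ 4.
  x = 4: f_y(4, y) = -3*y**2 + 18*y + 16; no integer root y with |y| ≤ 4.
Only singular point on the grid: (0, 0).
Classify: substitute x = 0 + u, y = 0 + v and expand: f = u**3 + u**2*v - u**2 + 2*u*v**2 - v**3 + v**2.
No constant or linear terms (consistent with a singular point). Quadratic part: -u**2 + v**2. Cubic part: u**3 + u**2*v + 2*u*v**2 - v**3.
The quadratic part v**2 - u**2 = (v − u)(v + u) splits into two distinct linear factors, so there are two distinct tangent lines y − 0 = ±(x − 0) — this is a node (ordinary double point).
Classification: node.


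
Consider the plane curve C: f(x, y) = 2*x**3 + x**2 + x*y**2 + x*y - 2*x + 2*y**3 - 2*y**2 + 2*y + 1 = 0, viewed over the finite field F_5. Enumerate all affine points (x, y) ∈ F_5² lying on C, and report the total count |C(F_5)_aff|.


Affine F_5-points: {(0, 4), (1, 2)}; count = 2.

For each of the 25 pairs (x, y) ∈ F_5², evaluate f(x, y) mod 5. Record the zeros.
  x = 0: [0↦1, 1↦3, 2↦3, 3↦3, 4↦0]  zeros at y ∈ {4}
  x = 1: [0↦2, 1↦1, 2↦0, 3↦1, 4↦1]  zeros at y ∈ {2}
  x = 2: [0↦2, 1↦3, 2↦1, 3↦3, 4↦1]  zeros at y ∈ ∅
  x = 3: [0↦3, 1↦1, 2↦3, 3↦1, 4↦2]  zeros at y ∈ ∅
  x = 4: [0↦2, 1↦2, 2↦3, 3↦2, 4↦1]  zeros at y ∈ ∅
Collecting zeros: affine points = {(0, 4), (1, 2)}.
Total count |C(F_5)_aff| = 2.


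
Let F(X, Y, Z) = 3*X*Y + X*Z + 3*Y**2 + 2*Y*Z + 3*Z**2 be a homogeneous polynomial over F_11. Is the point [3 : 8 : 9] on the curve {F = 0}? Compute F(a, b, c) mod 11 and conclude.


F(3,8,9) ≡ 7 (mod 11); P is NOT on the curve.

Evaluate F(3, 8, 9) term-by-term (mod 11).
  3*X*Y ↦ 3·3·8·1 = 72
  X*Z ↦ 1·3·1·9 = 27
  3*Y**2 ↦ 3·1·64·1 = 192
  2*Y*Z ↦ 2·1·8·9 = 144
  3*Z**2 ↦ 3·1·1·81 = 243
Sum: F(3, 8, 9) = (72) + (27) + (192) + (144) + (243) = 678.
Reducing mod 11: 678 ≡ 7 (mod 11).
Since F(a, b, c) ≡ 7 ≠ 0 (mod 11), P does NOT lie on the curve.


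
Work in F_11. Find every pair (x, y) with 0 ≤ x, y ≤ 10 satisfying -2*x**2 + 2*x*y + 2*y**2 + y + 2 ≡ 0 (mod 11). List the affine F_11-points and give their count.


Affine F_11-points: {(1, 0), (1, 4), (3, 4), (3, 9), (6, 1), (6, 9), (7, 3), (7, 6), (10, 0), (10, 6)}; count = 10.

For each of the 121 pairs (x, y) ∈ F_11², evaluate f(x, y) mod 11. Record the zeros.
  x = 0: [0↦2, 1↦5, 2↦1, 3↦1, 4↦5, 5↦2, 6↦3, 7↦8, 8↦6, 9↦8, 10↦3]  zeros at y ∈ ∅
  x = 1: [0↦0, 1↦5, 2↦3, 3↦5, 4↦0, 5↦10, 6↦2, 7↦9, 8↦9, 9↦2, 10↦10]  zeros at y ∈ {0, 4}
  x = 2: [0↦5, 1↦1, 2↦1, 3↦5, 4↦2, 5↦3, 6↦8, 7↦6, 8↦8, 9↦3, 10↦2]  zeros at y ∈ ∅
  x = 3: [0↦6, 1↦4, 2↦6, 3↦1, 4↦0, 5↦3, 6↦10, 7↦10, 8↦3, 9↦0, 10↦1]  zeros at y ∈ {4, 9}
  x = 4: [0↦3, 1↦3, 2↦7, 3↦4, 4↦5, 5↦10, 6↦8, 7↦10, 8↦5, 9↦4, 10↦7]  zeros at y ∈ ∅
  x = 5: [0↦7, 1↦9, 2↦4, 3↦3, 4↦6, 5↦2, 6↦2, 7↦6, 8↦3, 9↦4, 10↦9]  zeros at y ∈ ∅
  x = 6: [0↦7, 1↦0, 2↦8, 3↦9, 4↦3, 5↦1, 6↦3, 7↦9, 8↦8, 9↦0, 10↦7]  zeros at y ∈ {1, 9}
  x = 7: [0↦3, 1↦9, 2↦8, 3↦0, 4↦7, 5↦7, 6↦0, 7↦8, 8↦9, 9↦3, 10↦1]  zeros at y ∈ {3, 6}
  x = 8: [0↦6, 1↦3, 2↦4, 3↦9, 4↦7, 5↦9, 6↦4, 7↦3, 8↦6, 9↦2, 10↦2]  zeros at y ∈ ∅
  x = 9: [0↦5, 1↦4, 2↦7, 3↦3, 4↦3, 5↦7, 6↦4, 7↦5, 8↦10, 9↦8, 10↦10]  zeros at y ∈ ∅
  x = 10: [0↦0, 1↦1, 2↦6, 3↦4, 4↦6, 5↦1, 6↦0, 7↦3, 8↦10, 9↦10, 10↦3]  zeros at y ∈ {0, 6}
Collecting zeros: affine points = {(1, 0), (1, 4), (3, 4), (3, 9), (6, 1), (6, 9), (7, 3), (7, 6), (10, 0), (10, 6)}.
Total count |C(F_11)_aff| = 10.


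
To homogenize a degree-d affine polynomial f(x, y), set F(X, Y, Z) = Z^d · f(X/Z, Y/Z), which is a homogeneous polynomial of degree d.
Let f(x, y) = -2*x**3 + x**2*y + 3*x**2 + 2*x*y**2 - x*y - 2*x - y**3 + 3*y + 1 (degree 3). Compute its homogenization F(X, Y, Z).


F(X, Y, Z) = -2*X**3 + X**2*Y + 3*X**2*Z + 2*X*Y**2 - X*Y*Z - 2*X*Z**2 - Y**3 + 3*Y*Z**2 + Z**3

deg(f) = 3.
Substitute x = X/Z, y = Y/Z into f, then multiply by Z^3.
  monomial -2·x^3·y^0 ↦ -2·X^3·Y^0·Z^0.
  monomial 1·x^2·y^1 ↦ 1·X^2·Y^1·Z^0.
  monomial 3·x^2·y^0 ↦ 3·X^2·Y^0·Z^1.
  monomial 2·x^1·y^2 ↦ 2·X^1·Y^2·Z^0.
  monomial -1·x^1·y^1 ↦ -1·X^1·Y^1·Z^1.
  monomial -2·x^1·y^0 ↦ -2·X^1·Y^0·Z^2.
  monomial -1·x^0·y^3 ↦ -1·X^0·Y^3·Z^0.
  monomial 3·x^0·y^1 ↦ 3·X^0·Y^1·Z^2.
  monomial 1·x^0·y^0 ↦ 1·X^0·Y^0·Z^3.
Collecting: F(X, Y, Z) = -2*X**3 + X**2*Y + 3*X**2*Z + 2*X*Y**2 - X*Y*Z - 2*X*Z**2 - Y**3 + 3*Y*Z**2 + Z**3.


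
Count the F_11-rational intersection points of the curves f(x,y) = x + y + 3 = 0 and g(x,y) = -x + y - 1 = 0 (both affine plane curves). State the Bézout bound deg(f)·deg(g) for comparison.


Common zeros: {(9, 10)}; count = 1; Bézout bound = 1.

deg(f) = 1, deg(g) = 1, so Bézout bound = 1.
Scan x ∈ F_11. For each x, list the y ∈ F_11 with f(x, y) ≡ 0 and those with g(x, y) ≡ 0 (mod 11); the common zeros in that column are the intersection.
  x = 0: f ≡ 0 at y ∈ {8}; g ≡ 0 at y ∈ {1}; common: ∅.
  x = 1: f ≡ 0 at y ∈ {7}; g ≡ 0 at y ∈ {2}; common: ∅.
  x = 2: f ≡ 0 at y ∈ {6}; g ≡ 0 at y ∈ {3}; common: ∅.
  x = 3: f ≡ 0 at y ∈ {5}; g ≡ 0 at y ∈ {4}; common: ∅.
  x = 4: f ≡ 0 at y ∈ {4}; g ≡ 0 at y ∈ {5}; common: ∅.
  x = 5: f ≡ 0 at y ∈ {3}; g ≡ 0 at y ∈ {6}; common: ∅.
  x = 6: f ≡ 0 at y ∈ {2}; g ≡ 0 at y ∈ {7}; common: ∅.
  x = 7: f ≡ 0 at y ∈ {1}; g ≡ 0 at y ∈ {8}; common: ∅.
  x = 8: f ≡ 0 at y ∈ {0}; g ≡ 0 at y ∈ {9}; common: ∅.
  x = 9: f ≡ 0 at y ∈ {10}; g ≡ 0 at y ∈ {10}; common: {10}.
  x = 10: f ≡ 0 at y ∈ {9}; g ≡ 0 at y ∈ {0}; common: ∅.
Collecting: common zeros = {(9, 10)}, so the count is 1.
Comparison with the Bézout bound: 1 ≤ 1 = deg(f)·deg(g), as expected for curves with no common component (the bound is attained).


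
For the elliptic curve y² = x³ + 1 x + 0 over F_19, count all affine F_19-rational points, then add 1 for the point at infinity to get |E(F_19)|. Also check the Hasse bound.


Affine points = {(0, 0), (3, 7), (3, 12), (4, 7), (4, 12), (5, 4), (5, 15), (8, 8), (8, 11), (9, 4), (9, 15), (12, 7), (12, 12), (13, 5), (13, 14), (17, 3), (17, 16), (18, 6), (18, 13)}; affine count = 19; |E(F_19)| = 20.

Discriminant check: Δ ∝ 4a³ + 27b² = 4·1³ + 27·0² = 4·1 + 27·0 ≡ 4 (mod 19). Nonzero ⇒ E is nonsingular.
For each x ∈ F_19, compute rhs = x³ + 1·x + 0 mod 19, then count y ∈ F_19 with y² ≡ rhs.
  x = 0: rhs = 0, matching y values: 0 (1 points).
  x = 1: rhs = 2, matching y values: none (0 points).
  x = 2: rhs = 10, matching y values: none (0 points).
  x = 3: rhs = 11, matching y values: 7, 12 (2 points).
  x = 4: rhs = 11, matching y values: 7, 12 (2 points).
  x = 5: rhs = 16, matching y values: 4, 15 (2 points).
  x = 6: rhs = 13, matching y values: none (0 points).
  x = 7: rhs = 8, matching y values: none (0 points).
  x = 8: rhs = 7, matching y values: 8, 11 (2 points).
  x = 9: rhs = 16, matching y values: 4, 15 (2 points).
  x = 10: rhs = 3, matching y values: none (0 points).
  x = 11: rhs = 12, matching y values: none (0 points).
  x = 12: rhs = 11, matching y values: 7, 12 (2 points).
  x = 13: rhs = 6, matching y values: 5, 14 (2 points).
  x = 14: rhs = 3, matching y values: none (0 points).
  x = 15: rhs = 8, matching y values: none (0 points).
  x = 16: rhs = 8, matching y values: none (0 points).
  x = 17: rhs = 9, matching y values: 3, 16 (2 points).
  x = 18: rhs = 17, matching y values: 6, 13 (2 points).
Total affine count: 19.
Full point count |E(F_19)| = 19 + 1 = 20.
Hasse bound: |20 − (19+1)| = |0| = 0 ≤ 2√19 ≈ 8.7178 ✓.
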